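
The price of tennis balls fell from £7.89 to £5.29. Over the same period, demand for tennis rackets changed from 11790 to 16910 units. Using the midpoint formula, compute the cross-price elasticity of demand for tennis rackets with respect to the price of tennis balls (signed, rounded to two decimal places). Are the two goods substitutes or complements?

%ΔQ_{tennis rackets} = (16910 − 11790)/avg = 5120/14350 = 0.356794…
%ΔP_{tennis balls} = (5.29 − 7.89)/avg = -2.6/6.59 = -0.394537…
E_cross = (5120/14350) / (-2.6/6.59) = -0.9043…
E_cross < 0 ⇒ the goods are complements.

-0.90; complements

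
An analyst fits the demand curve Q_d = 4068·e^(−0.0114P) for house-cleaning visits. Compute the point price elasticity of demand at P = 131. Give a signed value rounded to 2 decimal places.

dQ_d/dP = −0.0114·Q_d = -10.4162. At P = 131, Q_d = 913.704.
Ed = (dQ_d/dP)·(P/Q_d) = (-10.4162) × (131/913.704) = -1.4934

-1.49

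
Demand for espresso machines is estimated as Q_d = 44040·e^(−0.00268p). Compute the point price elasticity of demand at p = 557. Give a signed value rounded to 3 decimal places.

-1.493

dQ_d/dp = −0.00268·Q_d = -26.5268. At p = 557, Q_d = 9898.06.
Ed = (dQ_d/dp)·(p/Q_d) = (-26.5268) × (557/9898.06) = -1.49276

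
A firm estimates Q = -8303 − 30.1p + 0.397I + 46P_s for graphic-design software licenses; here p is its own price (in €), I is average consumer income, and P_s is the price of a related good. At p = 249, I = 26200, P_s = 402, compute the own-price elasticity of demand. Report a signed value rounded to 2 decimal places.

At the given values, Q = -8303 − 30.1(249) + 0.397(26200) + 46(402) = 13095.5.
∂Q/∂p = −30.1.
E = (-30.1) × (249/13095.5) = -0.5723…

-0.57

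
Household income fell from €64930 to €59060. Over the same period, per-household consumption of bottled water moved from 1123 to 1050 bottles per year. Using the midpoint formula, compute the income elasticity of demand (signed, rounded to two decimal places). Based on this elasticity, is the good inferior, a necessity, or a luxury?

0.71; necessity

%ΔQ = (1050 − 1123)/[( 1123 + 1050)/2] = -73/1086.5 = -0.067188…
%ΔIncome = (59060 − 64930)/[( 64930 + 59060)/2] = -5870/61995 = -0.094685…
E_income = (-73/1086.5) / (-5870/61995) = 0.7095…
0 < E_income < 1 ⇒ normal good, necessity.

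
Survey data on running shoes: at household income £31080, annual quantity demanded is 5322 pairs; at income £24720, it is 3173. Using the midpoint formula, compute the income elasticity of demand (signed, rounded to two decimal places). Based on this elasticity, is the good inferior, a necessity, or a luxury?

%ΔQ = (3173 − 5322)/[( 5322 + 3173)/2] = -2149/4247.5 = -0.505944…
%ΔIncome = (24720 − 31080)/[( 31080 + 24720)/2] = -6360/27900 = -0.227956…
E_income = (-2149/4247.5) / (-6360/27900) = 2.2194…
E_income > 1 ⇒ normal good, luxury.

2.22; luxury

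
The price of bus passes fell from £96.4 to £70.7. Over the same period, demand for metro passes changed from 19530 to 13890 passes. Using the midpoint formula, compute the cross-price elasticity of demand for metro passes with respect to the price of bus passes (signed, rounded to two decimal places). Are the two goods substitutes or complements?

1.10; substitutes

%ΔQ_{metro passes} = (13890 − 19530)/avg = -5640/16710 = -0.337522…
%ΔP_{bus passes} = (70.7 − 96.4)/avg = -25.7/83.55 = -0.307600…
E_cross = (-5640/16710) / (-25.7/83.55) = 1.0972…
E_cross > 0 ⇒ the goods are substitutes.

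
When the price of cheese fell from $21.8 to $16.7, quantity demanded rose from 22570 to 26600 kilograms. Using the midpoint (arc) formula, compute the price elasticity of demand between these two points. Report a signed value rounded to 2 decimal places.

%ΔQ = (26600 − 22570) / [(22570 + 26600)/2] = 4030/24585 = 0.163921…
%ΔP = (16.7 − 21.8) / [(21.8 + 16.7)/2] = -5.1/19.25 = -0.264935…
Arc Ed = %ΔQ / %ΔP = (4030/24585) / (-5.1/19.25) = -0.6187…

-0.62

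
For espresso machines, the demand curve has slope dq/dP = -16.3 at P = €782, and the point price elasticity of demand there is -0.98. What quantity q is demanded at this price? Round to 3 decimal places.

Ed = (dq/dP)·(P/q) ⇒ q = (dq/dP)·P/Ed = (-16.3)·782/(-0.98) = 13006.73469…

13006.735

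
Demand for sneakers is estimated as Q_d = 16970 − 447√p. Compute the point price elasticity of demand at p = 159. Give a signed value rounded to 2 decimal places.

dQ_d/dp = −447/(2√p) = -17.7247. At p = 159, Q_d = 11333.5.
Ed = (dQ_d/dp)·(p/Q_d) = (-17.7247) × (159/11333.5) = -0.2486…

-0.25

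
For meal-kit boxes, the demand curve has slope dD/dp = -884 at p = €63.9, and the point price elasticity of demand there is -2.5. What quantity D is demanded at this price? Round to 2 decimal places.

22595.04

Ed = (dD/dp)·(p/D) ⇒ D = (dD/dp)·p/Ed = (-884)·63.9/(-2.5) = 22595.04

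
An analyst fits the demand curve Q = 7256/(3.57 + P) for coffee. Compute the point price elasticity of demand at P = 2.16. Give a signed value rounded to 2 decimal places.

-0.38

dQ/dP = −7256/(3.57 + P)² = -220.998. At P = 2.16, Q = 1266.32.
Ed = (dQ/dP)·(P/Q) = (-220.998) × (2.16/1266.32) = -0.3769…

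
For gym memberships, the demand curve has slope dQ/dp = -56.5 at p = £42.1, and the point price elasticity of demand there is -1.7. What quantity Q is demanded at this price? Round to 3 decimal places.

1399.206

Ed = (dQ/dp)·(p/Q) ⇒ Q = (dQ/dp)·p/Ed = (-56.5)·42.1/(-1.7) = 1399.20588…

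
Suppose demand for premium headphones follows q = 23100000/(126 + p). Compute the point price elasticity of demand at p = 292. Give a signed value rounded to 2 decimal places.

dq/dp = −23100000/(126 + p)² = -132.209. At p = 292, q = 55263.2.
Ed = (dq/dp)·(p/q) = (-132.209) × (292/55263.2) = -0.6985…

-0.70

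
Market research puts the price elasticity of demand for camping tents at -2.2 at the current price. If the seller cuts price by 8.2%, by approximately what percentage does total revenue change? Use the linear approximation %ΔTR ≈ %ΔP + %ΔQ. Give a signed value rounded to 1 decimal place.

%ΔQ ≈ Ed × %ΔP = (-2.2) × (-8.2%) = +18.0400%
%ΔTR ≈ %ΔP + %ΔQ = (-8.2%) + (+18.0400%) = +9.8400%

+9.8%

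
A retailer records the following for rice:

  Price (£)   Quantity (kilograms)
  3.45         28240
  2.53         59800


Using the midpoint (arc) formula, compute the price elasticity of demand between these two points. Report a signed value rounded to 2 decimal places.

-2.33

%ΔQ = (59800 − 28240) / [(28240 + 59800)/2] = 31560/44020 = 0.716946…
%ΔP = (2.53 − 3.45) / [(3.45 + 2.53)/2] = -0.92/2.99 = -0.307692…
Arc Ed = %ΔQ / %ΔP = (31560/44020) / (-0.92/2.99) = -2.3300…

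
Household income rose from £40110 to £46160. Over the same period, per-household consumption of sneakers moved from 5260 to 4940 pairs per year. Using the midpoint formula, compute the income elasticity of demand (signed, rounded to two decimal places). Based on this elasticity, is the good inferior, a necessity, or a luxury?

-0.45; inferior

%ΔQ = (4940 − 5260)/[( 5260 + 4940)/2] = -320/5100 = -0.062745…
%ΔIncome = (46160 − 40110)/[( 40110 + 46160)/2] = 6050/43135 = 0.140257…
E_income = (-320/5100) / (6050/43135) = -0.4473…
E_income < 0 ⇒ inferior good.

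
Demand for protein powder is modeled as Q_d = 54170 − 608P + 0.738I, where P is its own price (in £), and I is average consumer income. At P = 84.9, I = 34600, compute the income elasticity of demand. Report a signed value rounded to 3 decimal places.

At the given values, Q_d = 54170 − 608(84.9) + 0.738(34600) = 28085.6.
∂Q_d/∂I = 0.738.
E = (0.738) × (34600/28085.6) = 0.90917…

0.909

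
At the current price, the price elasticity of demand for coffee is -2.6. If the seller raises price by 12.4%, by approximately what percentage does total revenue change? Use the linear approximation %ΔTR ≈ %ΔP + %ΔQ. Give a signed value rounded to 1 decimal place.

-19.8%

%ΔQ ≈ Ed × %ΔP = (-2.6) × (+12.4%) = -32.2400%
%ΔTR ≈ %ΔP + %ΔQ = (+12.4%) + (-32.2400%) = -19.8400%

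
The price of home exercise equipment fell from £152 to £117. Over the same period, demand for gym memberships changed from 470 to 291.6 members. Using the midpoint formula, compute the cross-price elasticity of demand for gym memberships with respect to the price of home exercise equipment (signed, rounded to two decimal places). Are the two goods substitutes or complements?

1.80; substitutes

%ΔQ_{gym memberships} = (291.6 − 470)/avg = -178.4/380.8 = -0.468487…
%ΔP_{home exercise equipment} = (117 − 152)/avg = -35/134.5 = -0.260223…
E_cross = (-178.4/380.8) / (-35/134.5) = 1.8003…
E_cross > 0 ⇒ the goods are substitutes.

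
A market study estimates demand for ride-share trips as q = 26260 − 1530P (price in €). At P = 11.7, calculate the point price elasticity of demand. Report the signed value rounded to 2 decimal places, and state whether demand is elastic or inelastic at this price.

dq/dP = −1530. At P = 11.7, q = 26260 − 1530(11.7) = 8359.
Ed = (dq/dP)·(P/q) = −1530 × (11.7/8359) = -2.1415…
|Ed| = 2.14 > 1, so demand is elastic.

-2.14; elastic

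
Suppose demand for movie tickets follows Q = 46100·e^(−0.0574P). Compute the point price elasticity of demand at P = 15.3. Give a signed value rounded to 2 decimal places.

dQ/dP = −0.0574·Q = -1099.53. At P = 15.3, Q = 19155.6.
Ed = (dQ/dP)·(P/Q) = (-1099.53) × (15.3/19155.6) = -0.8782…

-0.88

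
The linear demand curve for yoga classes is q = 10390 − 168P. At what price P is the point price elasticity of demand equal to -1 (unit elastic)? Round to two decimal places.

Ed = −168P/(10390 − 168P). Set this equal to -1:
168P = 1·(10390 − 168P) ⇒ 168P(1 + 1) = 1·10390
P = 1·10390 / (168·2) = 30.9226…

30.92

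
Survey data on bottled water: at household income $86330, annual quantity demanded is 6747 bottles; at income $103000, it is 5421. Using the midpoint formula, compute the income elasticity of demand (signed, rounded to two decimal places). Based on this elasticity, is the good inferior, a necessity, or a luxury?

-1.24; inferior

%ΔQ = (5421 − 6747)/[( 6747 + 5421)/2] = -1326/6084 = -0.217948…
%ΔIncome = (103000 − 86330)/[( 86330 + 103000)/2] = 16670/94665 = 0.176094…
E_income = (-1326/6084) / (16670/94665) = -1.2376…
E_income < 0 ⇒ inferior good.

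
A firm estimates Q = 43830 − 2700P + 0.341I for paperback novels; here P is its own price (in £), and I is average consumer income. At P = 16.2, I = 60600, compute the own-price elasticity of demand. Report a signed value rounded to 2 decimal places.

At the given values, Q = 43830 − 2700(16.2) + 0.341(60600) = 20754.6.
∂Q/∂P = −2700.
E = (-2700) × (16.2/20754.6) = -2.1074…

-2.11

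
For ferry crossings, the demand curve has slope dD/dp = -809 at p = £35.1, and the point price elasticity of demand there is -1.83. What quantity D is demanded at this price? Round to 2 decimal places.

15516.89

Ed = (dD/dp)·(p/D) ⇒ D = (dD/dp)·p/Ed = (-809)·35.1/(-1.83) = 15516.8852…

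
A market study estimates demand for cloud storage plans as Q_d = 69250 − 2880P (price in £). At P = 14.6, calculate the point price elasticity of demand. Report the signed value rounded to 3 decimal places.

dQ_d/dP = −2880. At P = 14.6, Q_d = 69250 − 2880(14.6) = 27202.
Ed = (dQ_d/dP)·(P/Q_d) = −2880 × (14.6/27202) = -1.54576…

-1.546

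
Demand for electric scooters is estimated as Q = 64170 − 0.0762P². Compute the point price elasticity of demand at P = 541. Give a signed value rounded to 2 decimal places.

dQ/dP = −2·0.0762·P = -82.4484. At P = 541, Q = 41867.7078.
Ed = (dQ/dP)·(P/Q) = (-82.4484) × (541/41867.7078) = -1.0653…

-1.07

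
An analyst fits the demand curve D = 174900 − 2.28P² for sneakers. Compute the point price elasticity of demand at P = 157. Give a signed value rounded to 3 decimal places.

dD/dP = −2·2.28·P = -715.92. At P = 157, D = 118700.28.
Ed = (dD/dP)·(P/D) = (-715.92) × (157/118700.28) = -0.94691…

-0.947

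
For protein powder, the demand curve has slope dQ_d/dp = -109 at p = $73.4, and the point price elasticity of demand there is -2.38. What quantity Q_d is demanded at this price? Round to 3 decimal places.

3361.597

Ed = (dQ_d/dp)·(p/Q_d) ⇒ Q_d = (dQ_d/dp)·p/Ed = (-109)·73.4/(-2.38) = 3361.59663…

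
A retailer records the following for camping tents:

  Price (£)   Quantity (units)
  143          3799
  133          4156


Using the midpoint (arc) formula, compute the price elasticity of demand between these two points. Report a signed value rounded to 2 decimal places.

%ΔQ = (4156 − 3799) / [(3799 + 4156)/2] = 357/3977.5 = 0.089754…
%ΔP = (133 − 143) / [(143 + 133)/2] = -10/138 = -0.072463…
Arc Ed = %ΔQ / %ΔP = (357/3977.5) / (-10/138) = -1.2386…

-1.24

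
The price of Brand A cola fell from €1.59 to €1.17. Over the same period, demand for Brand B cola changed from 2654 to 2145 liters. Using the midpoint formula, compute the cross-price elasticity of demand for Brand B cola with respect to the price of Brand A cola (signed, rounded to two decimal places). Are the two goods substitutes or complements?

0.70; substitutes

%ΔQ_{Brand B cola} = (2145 − 2654)/avg = -509/2399.5 = -0.212127…
%ΔP_{Brand A cola} = (1.17 − 1.59)/avg = -0.42/1.38 = -0.304347…
E_cross = (-509/2399.5) / (-0.42/1.38) = 0.6969…
E_cross > 0 ⇒ the goods are substitutes.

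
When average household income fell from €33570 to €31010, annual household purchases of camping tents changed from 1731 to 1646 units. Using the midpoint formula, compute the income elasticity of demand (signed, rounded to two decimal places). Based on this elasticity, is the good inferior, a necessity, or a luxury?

0.63; necessity

%ΔQ = (1646 − 1731)/[( 1731 + 1646)/2] = -85/1688.5 = -0.050340…
%ΔIncome = (31010 − 33570)/[( 33570 + 31010)/2] = -2560/32290 = -0.079281…
E_income = (-85/1688.5) / (-2560/32290) = 0.6349…
0 < E_income < 1 ⇒ normal good, necessity.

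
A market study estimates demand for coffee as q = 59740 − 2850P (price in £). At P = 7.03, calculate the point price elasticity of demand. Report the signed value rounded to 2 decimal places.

-0.50

dq/dP = −2850. At P = 7.03, q = 59740 − 2850(7.03) = 39704.5.
Ed = (dq/dP)·(P/q) = −2850 × (7.03/39704.5) = -0.5046…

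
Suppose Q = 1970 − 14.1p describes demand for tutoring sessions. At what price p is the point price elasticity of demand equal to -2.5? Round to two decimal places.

99.80

Ed = −14.1p/(1970 − 14.1p). Set this equal to -2.5:
14.1p = 2.5·(1970 − 14.1p) ⇒ 14.1p(1 + 2.5) = 2.5·1970
p = 2.5·1970 / (14.1·3.5) = 99.7973…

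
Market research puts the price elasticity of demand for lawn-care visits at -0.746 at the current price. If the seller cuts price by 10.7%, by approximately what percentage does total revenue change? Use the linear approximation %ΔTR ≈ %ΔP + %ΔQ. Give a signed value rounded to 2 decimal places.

%ΔQ ≈ Ed × %ΔP = (-0.746) × (-10.7%) = +7.9822%
%ΔTR ≈ %ΔP + %ΔQ = (-10.7%) + (+7.9822%) = -2.7178%

-2.72%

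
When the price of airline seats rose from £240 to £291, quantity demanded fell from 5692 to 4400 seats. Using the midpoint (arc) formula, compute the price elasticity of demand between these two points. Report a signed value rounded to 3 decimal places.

-1.333

%ΔQ = (4400 − 5692) / [(5692 + 4400)/2] = -1292/5046 = -0.256044…
%ΔP = (291 − 240) / [(240 + 291)/2] = 51/265.5 = 0.192090…
Arc Ed = %ΔQ / %ΔP = (-1292/5046) / (51/265.5) = -1.33293…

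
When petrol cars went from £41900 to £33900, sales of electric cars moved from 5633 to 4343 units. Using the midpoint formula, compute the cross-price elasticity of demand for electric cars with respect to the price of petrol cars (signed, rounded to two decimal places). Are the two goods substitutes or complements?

1.23; substitutes

%ΔQ_{electric cars} = (4343 − 5633)/avg = -1290/4988 = -0.258620…
%ΔP_{petrol cars} = (33900 − 41900)/avg = -8000/37900 = -0.211081…
E_cross = (-1290/4988) / (-8000/37900) = 1.2252…
E_cross > 0 ⇒ the goods are substitutes.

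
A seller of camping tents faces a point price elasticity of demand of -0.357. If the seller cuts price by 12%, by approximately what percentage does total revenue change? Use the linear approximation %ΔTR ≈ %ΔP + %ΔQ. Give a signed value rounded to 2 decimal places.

-7.72%

%ΔQ ≈ Ed × %ΔP = (-0.357) × (-12%) = +4.2840%
%ΔTR ≈ %ΔP + %ΔQ = (-12%) + (+4.2840%) = -7.7160%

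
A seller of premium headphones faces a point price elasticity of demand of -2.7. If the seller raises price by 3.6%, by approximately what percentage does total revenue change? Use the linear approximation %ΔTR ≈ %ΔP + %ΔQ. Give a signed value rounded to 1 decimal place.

-6.1%

%ΔQ ≈ Ed × %ΔP = (-2.7) × (+3.6%) = -9.7200%
%ΔTR ≈ %ΔP + %ΔQ = (+3.6%) + (-9.7200%) = -6.1200%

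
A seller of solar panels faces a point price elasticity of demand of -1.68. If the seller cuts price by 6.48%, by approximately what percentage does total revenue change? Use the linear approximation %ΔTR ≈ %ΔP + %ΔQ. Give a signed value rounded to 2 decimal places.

%ΔQ ≈ Ed × %ΔP = (-1.68) × (-6.48%) = +10.8864%
%ΔTR ≈ %ΔP + %ΔQ = (-6.48%) + (+10.8864%) = +4.4064%

+4.41%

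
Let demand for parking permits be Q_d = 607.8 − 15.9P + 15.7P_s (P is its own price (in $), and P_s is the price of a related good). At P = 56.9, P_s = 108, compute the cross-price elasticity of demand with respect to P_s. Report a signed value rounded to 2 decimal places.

1.21

At the given values, Q_d = 607.8 − 15.9(56.9) + 15.7(108) = 1398.69.
∂Q_d/∂P_s = 15.7.
E = (15.7) × (108/1398.69) = 1.2122…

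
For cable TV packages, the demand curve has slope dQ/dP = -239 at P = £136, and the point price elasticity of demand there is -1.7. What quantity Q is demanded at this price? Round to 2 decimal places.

Ed = (dQ/dP)·(P/Q) ⇒ Q = (dQ/dP)·P/Ed = (-239)·136/(-1.7) = 19120

19120.00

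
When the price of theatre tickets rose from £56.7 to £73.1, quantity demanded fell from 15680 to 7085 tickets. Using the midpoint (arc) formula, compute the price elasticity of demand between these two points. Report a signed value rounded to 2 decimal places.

-2.99

%ΔQ = (7085 − 15680) / [(15680 + 7085)/2] = -8595/11382.5 = -0.755106…
%ΔP = (73.1 − 56.7) / [(56.7 + 73.1)/2] = 16.4/64.9 = 0.252696…
Arc Ed = %ΔQ / %ΔP = (-8595/11382.5) / (16.4/64.9) = -2.9881…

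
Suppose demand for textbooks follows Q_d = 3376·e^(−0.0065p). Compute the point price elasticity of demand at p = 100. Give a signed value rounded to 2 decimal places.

dQ_d/dp = −0.0065·Q_d = -11.4558. At p = 100, Q_d = 1762.43.
Ed = (dQ_d/dp)·(p/Q_d) = (-11.4558) × (100/1762.43) = -0.65

-0.65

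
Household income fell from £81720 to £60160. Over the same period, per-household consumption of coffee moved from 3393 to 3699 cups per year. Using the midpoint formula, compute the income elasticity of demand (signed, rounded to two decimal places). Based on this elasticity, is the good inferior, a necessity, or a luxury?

%ΔQ = (3699 − 3393)/[( 3393 + 3699)/2] = 306/3546 = 0.086294…
%ΔIncome = (60160 − 81720)/[( 81720 + 60160)/2] = -21560/70940 = -0.303918…
E_income = (306/3546) / (-21560/70940) = -0.2839…
E_income < 0 ⇒ inferior good.

-0.28; inferior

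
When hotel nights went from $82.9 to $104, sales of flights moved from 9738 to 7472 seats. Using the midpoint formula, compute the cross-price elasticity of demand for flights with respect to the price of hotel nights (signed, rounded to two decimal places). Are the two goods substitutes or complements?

-1.17; complements

%ΔQ_{flights} = (7472 − 9738)/avg = -2266/8605 = -0.263335…
%ΔP_{hotel nights} = (104 − 82.9)/avg = 21.1/93.45 = 0.225789…
E_cross = (-2266/8605) / (21.1/93.45) = -1.1662…
E_cross < 0 ⇒ the goods are complements.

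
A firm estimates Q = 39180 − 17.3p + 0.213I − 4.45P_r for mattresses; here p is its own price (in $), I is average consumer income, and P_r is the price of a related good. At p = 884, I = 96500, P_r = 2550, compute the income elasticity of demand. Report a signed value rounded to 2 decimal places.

At the given values, Q = 39180 − 17.3(884) + 0.213(96500) − 4.45(2550) = 33093.8.
∂Q/∂I = 0.213.
E = (0.213) × (96500/33093.8) = 0.6210…

0.62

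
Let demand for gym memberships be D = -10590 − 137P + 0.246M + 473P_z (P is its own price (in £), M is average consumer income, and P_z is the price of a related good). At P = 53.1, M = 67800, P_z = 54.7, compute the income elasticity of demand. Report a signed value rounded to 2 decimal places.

0.68

At the given values, D = -10590 − 137(53.1) + 0.246(67800) + 473(54.7) = 24687.2.
∂D/∂M = 0.246.
E = (0.246) × (67800/24687.2) = 0.6756…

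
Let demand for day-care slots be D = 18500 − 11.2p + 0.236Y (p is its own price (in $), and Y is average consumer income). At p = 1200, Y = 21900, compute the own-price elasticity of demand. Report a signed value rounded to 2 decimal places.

-1.31

At the given values, D = 18500 − 11.2(1200) + 0.236(21900) = 10228.4.
∂D/∂p = −11.2.
E = (-11.2) × (1200/10228.4) = -1.3139…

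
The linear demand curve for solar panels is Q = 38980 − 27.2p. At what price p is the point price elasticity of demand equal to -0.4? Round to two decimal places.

409.45

Ed = −27.2p/(38980 − 27.2p). Set this equal to -0.4:
27.2p = 0.4·(38980 − 27.2p) ⇒ 27.2p(1 + 0.4) = 0.4·38980
p = 0.4·38980 / (27.2·1.4) = 409.4537…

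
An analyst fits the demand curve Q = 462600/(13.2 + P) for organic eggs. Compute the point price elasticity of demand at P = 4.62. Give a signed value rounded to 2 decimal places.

dQ/dP = −462600/(13.2 + P)² = -1456.77. At P = 4.62, Q = 25959.6.
Ed = (dQ/dP)·(P/Q) = (-1456.77) × (4.62/25959.6) = -0.2592…

-0.26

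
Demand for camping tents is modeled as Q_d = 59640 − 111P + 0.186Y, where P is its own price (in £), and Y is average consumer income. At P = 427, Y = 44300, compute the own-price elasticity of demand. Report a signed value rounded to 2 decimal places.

-2.31

At the given values, Q_d = 59640 − 111(427) + 0.186(44300) = 20482.8.
∂Q_d/∂P = −111.
E = (-111) × (427/20482.8) = -2.3139…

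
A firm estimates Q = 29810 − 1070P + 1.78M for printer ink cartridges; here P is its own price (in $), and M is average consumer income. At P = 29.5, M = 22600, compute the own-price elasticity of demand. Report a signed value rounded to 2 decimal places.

-0.82

At the given values, Q = 29810 − 1070(29.5) + 1.78(22600) = 38473.
∂Q/∂P = −1070.
E = (-1070) × (29.5/38473) = -0.8204…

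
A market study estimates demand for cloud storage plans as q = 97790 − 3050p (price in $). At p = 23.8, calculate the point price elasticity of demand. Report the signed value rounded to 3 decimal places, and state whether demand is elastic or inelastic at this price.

-2.881; elastic

dq/dp = −3050. At p = 23.8, q = 97790 − 3050(23.8) = 25200.
Ed = (dq/dp)·(p/q) = −3050 × (23.8/25200) = -2.88055…
|Ed| = 2.881 > 1, so demand is elastic.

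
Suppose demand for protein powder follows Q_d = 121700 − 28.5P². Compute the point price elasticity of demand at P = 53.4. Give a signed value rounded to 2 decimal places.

-4.02

dQ_d/dP = −2·28.5·P = -3043.8. At P = 53.4, Q_d = 40430.54.
Ed = (dQ_d/dP)·(P/Q_d) = (-3043.8) × (53.4/40430.54) = -4.0202…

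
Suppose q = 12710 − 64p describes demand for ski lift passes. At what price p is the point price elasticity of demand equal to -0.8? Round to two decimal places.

88.26

Ed = −64p/(12710 − 64p). Set this equal to -0.8:
64p = 0.8·(12710 − 64p) ⇒ 64p(1 + 0.8) = 0.8·12710
p = 0.8·12710 / (64·1.8) = 88.2638…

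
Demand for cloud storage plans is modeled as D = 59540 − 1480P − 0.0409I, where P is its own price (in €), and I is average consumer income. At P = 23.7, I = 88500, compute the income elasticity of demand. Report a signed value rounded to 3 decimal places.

At the given values, D = 59540 − 1480(23.7) − 0.0409(88500) = 20844.35.
∂D/∂I = -0.0409.
E = (-0.0409) × (88500/20844.35) = -0.17365…

-0.174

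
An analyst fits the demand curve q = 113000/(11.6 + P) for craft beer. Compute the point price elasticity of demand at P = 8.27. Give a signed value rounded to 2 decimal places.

dq/dP = −113000/(11.6 + P)² = -286.209. At P = 8.27, q = 5686.97.
Ed = (dq/dP)·(P/q) = (-286.209) × (8.27/5686.97) = -0.4162…

-0.42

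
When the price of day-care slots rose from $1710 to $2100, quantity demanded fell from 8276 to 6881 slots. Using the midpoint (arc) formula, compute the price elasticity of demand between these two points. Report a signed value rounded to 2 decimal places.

%ΔQ = (6881 − 8276) / [(8276 + 6881)/2] = -1395/7578.5 = -0.184073…
%ΔP = (2100 − 1710) / [(1710 + 2100)/2] = 390/1905 = 0.204724…
Arc Ed = %ΔQ / %ΔP = (-1395/7578.5) / (390/1905) = -0.8991…

-0.90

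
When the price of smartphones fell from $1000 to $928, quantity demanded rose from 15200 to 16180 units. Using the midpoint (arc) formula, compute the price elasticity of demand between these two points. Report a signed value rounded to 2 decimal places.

%ΔQ = (16180 − 15200) / [(15200 + 16180)/2] = 980/15690 = 0.062460…
%ΔP = (928 − 1000) / [(1000 + 928)/2] = -72/964 = -0.074688…
Arc Ed = %ΔQ / %ΔP = (980/15690) / (-72/964) = -0.8362…

-0.84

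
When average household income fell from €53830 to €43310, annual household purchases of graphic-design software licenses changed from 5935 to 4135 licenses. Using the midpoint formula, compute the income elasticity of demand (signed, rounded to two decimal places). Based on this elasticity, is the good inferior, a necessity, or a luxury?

1.65; luxury

%ΔQ = (4135 − 5935)/[( 5935 + 4135)/2] = -1800/5035 = -0.357497…
%ΔIncome = (43310 − 53830)/[( 53830 + 43310)/2] = -10520/48570 = -0.216594…
E_income = (-1800/5035) / (-10520/48570) = 1.6505…
E_income > 1 ⇒ normal good, luxury.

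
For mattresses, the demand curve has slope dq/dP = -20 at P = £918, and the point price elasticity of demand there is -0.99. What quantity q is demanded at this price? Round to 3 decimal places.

18545.455

Ed = (dq/dP)·(P/q) ⇒ q = (dq/dP)·P/Ed = (-20)·918/(-0.99) = 18545.45454…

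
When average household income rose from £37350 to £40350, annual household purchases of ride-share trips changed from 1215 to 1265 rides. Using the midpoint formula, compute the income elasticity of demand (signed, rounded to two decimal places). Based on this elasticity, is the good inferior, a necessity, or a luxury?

%ΔQ = (1265 − 1215)/[( 1215 + 1265)/2] = 50/1240 = 0.040322…
%ΔIncome = (40350 − 37350)/[( 37350 + 40350)/2] = 3000/38850 = 0.077220…
E_income = (50/1240) / (3000/38850) = 0.5221…
0 < E_income < 1 ⇒ normal good, necessity.

0.52; necessity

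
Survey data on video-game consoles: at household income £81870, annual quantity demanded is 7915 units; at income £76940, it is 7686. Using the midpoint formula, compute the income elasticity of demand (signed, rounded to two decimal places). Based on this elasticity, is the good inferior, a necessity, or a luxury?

0.47; necessity

%ΔQ = (7686 − 7915)/[( 7915 + 7686)/2] = -229/7800.5 = -0.029357…
%ΔIncome = (76940 − 81870)/[( 81870 + 76940)/2] = -4930/79405 = -0.062086…
E_income = (-229/7800.5) / (-4930/79405) = 0.4728…
0 < E_income < 1 ⇒ normal good, necessity.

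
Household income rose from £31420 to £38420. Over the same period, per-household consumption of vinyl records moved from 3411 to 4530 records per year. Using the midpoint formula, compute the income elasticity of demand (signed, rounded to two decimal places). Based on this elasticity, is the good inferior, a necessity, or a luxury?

%ΔQ = (4530 − 3411)/[( 3411 + 4530)/2] = 1119/3970.5 = 0.281828…
%ΔIncome = (38420 − 31420)/[( 31420 + 38420)/2] = 7000/34920 = 0.200458…
E_income = (1119/3970.5) / (7000/34920) = 1.4059…
E_income > 1 ⇒ normal good, luxury.

1.41; luxury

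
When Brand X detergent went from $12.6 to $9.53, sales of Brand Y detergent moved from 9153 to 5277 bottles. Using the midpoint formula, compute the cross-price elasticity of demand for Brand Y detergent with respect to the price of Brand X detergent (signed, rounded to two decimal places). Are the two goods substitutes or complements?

1.94; substitutes

%ΔQ_{Brand Y detergent} = (5277 − 9153)/avg = -3876/7215 = -0.537214…
%ΔP_{Brand X detergent} = (9.53 − 12.6)/avg = -3.07/11.065 = -0.277451…
E_cross = (-3876/7215) / (-3.07/11.065) = 1.9362…
E_cross > 0 ⇒ the goods are substitutes.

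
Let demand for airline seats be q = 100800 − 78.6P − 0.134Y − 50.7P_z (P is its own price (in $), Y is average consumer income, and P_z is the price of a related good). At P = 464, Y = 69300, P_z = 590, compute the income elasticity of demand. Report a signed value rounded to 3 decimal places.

At the given values, q = 100800 − 78.6(464) − 0.134(69300) − 50.7(590) = 25130.4.
∂q/∂Y = -0.134.
E = (-0.134) × (69300/25130.4) = -0.36952…

-0.370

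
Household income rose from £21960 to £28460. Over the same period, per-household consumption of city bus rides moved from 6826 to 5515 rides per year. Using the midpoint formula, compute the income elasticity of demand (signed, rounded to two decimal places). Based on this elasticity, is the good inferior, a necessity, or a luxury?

-0.82; inferior

%ΔQ = (5515 − 6826)/[( 6826 + 5515)/2] = -1311/6170.5 = -0.212462…
%ΔIncome = (28460 − 21960)/[( 21960 + 28460)/2] = 6500/25210 = 0.257834…
E_income = (-1311/6170.5) / (6500/25210) = -0.8240…
E_income < 0 ⇒ inferior good.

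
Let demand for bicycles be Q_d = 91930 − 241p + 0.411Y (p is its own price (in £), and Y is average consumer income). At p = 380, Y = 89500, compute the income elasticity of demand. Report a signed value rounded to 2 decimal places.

0.99

At the given values, Q_d = 91930 − 241(380) + 0.411(89500) = 37134.5.
∂Q_d/∂Y = 0.411.
E = (0.411) × (89500/37134.5) = 0.9905…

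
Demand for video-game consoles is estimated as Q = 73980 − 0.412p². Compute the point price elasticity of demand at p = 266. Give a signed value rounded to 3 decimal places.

-1.301

dQ/dp = −2·0.412·p = -219.184. At p = 266, Q = 44828.528.
Ed = (dQ/dp)·(p/Q) = (-219.184) × (266/44828.528) = -1.30057…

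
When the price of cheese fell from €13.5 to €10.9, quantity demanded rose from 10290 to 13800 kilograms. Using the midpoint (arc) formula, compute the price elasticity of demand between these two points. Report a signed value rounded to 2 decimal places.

-1.37

%ΔQ = (13800 − 10290) / [(10290 + 13800)/2] = 3510/12045 = 0.291407…
%ΔP = (10.9 − 13.5) / [(13.5 + 10.9)/2] = -2.6/12.2 = -0.213114…
Arc Ed = %ΔQ / %ΔP = (3510/12045) / (-2.6/12.2) = -1.3673…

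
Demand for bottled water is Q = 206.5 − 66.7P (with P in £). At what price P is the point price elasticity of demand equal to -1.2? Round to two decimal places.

1.69

Ed = −66.7P/(206.5 − 66.7P). Set this equal to -1.2:
66.7P = 1.2·(206.5 − 66.7P) ⇒ 66.7P(1 + 1.2) = 1.2·206.5
P = 1.2·206.5 / (66.7·2.2) = 1.6887…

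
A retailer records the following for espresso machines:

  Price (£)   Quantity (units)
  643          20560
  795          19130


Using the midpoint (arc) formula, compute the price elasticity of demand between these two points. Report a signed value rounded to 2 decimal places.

%ΔQ = (19130 − 20560) / [(20560 + 19130)/2] = -1430/19845 = -0.072058…
%ΔP = (795 − 643) / [(643 + 795)/2] = 152/719 = 0.211404…
Arc Ed = %ΔQ / %ΔP = (-1430/19845) / (152/719) = -0.3408…

-0.34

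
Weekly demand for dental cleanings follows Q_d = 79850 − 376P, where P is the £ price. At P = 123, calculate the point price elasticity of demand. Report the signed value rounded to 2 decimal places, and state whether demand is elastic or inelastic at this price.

dQ_d/dP = −376. At P = 123, Q_d = 79850 − 376(123) = 33602.
Ed = (dQ_d/dP)·(P/Q_d) = −376 × (123/33602) = -1.3763…
|Ed| = 1.38 > 1, so demand is elastic.

-1.38; elastic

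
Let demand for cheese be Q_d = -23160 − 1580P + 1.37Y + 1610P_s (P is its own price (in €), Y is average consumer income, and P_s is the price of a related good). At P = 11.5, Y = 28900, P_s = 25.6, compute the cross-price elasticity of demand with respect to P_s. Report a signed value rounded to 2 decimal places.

1.04

At the given values, Q_d = -23160 − 1580(11.5) + 1.37(28900) + 1610(25.6) = 39479.
∂Q_d/∂P_s = 1610.
E = (1610) × (25.6/39479) = 1.0439…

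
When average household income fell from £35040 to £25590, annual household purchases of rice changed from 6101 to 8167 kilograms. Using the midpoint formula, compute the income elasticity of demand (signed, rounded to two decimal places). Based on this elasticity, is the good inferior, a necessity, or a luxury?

-0.93; inferior

%ΔQ = (8167 − 6101)/[( 6101 + 8167)/2] = 2066/7134 = 0.289599…
%ΔIncome = (25590 − 35040)/[( 35040 + 25590)/2] = -9450/30315 = -0.311726…
E_income = (2066/7134) / (-9450/30315) = -0.9290…
E_income < 0 ⇒ inferior good.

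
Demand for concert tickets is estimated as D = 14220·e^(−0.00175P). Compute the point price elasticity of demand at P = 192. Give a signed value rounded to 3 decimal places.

-0.336

dD/dP = −0.00175·D = -17.7834. At P = 192, D = 10161.9.
Ed = (dD/dP)·(P/D) = (-17.7834) × (192/10161.9) = -0.336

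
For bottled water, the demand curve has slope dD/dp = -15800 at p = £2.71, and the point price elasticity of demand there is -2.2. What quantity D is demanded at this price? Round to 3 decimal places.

19462.727

Ed = (dD/dp)·(p/D) ⇒ D = (dD/dp)·p/Ed = (-15800)·2.71/(-2.2) = 19462.72727…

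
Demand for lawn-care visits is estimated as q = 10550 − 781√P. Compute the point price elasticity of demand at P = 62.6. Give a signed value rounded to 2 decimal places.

dq/dP = −781/(2√P) = -49.3553. At P = 62.6, q = 4370.72.
Ed = (dq/dP)·(P/q) = (-49.3553) × (62.6/4370.72) = -0.7068…

-0.71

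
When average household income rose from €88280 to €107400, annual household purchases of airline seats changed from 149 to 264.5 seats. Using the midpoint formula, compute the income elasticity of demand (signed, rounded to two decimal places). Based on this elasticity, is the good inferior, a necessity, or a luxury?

%ΔQ = (264.5 − 149)/[( 149 + 264.5)/2] = 115.5/206.75 = 0.558645…
%ΔIncome = (107400 − 88280)/[( 88280 + 107400)/2] = 19120/97840 = 0.195421…
E_income = (115.5/206.75) / (19120/97840) = 2.8586…
E_income > 1 ⇒ normal good, luxury.

2.86; luxury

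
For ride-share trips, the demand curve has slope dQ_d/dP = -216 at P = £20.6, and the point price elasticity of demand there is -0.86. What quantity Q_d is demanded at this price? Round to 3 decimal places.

Ed = (dQ_d/dP)·(P/Q_d) ⇒ Q_d = (dQ_d/dP)·P/Ed = (-216)·20.6/(-0.86) = 5173.95348…

5173.953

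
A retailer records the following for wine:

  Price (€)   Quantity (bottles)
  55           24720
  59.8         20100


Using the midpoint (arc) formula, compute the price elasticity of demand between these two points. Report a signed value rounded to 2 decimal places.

%ΔQ = (20100 − 24720) / [(24720 + 20100)/2] = -4620/22410 = -0.206157…
%ΔP = (59.8 − 55) / [(55 + 59.8)/2] = 4.8/57.4 = 0.083623…
Arc Ed = %ΔQ / %ΔP = (-4620/22410) / (4.8/57.4) = -2.4653…

-2.47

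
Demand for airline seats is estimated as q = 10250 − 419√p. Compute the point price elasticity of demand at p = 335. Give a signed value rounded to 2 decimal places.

-1.49

dq/dp = −419/(2√p) = -11.4462. At p = 335, q = 2581.04.
Ed = (dq/dp)·(p/q) = (-11.4462) × (335/2581.04) = -1.4856…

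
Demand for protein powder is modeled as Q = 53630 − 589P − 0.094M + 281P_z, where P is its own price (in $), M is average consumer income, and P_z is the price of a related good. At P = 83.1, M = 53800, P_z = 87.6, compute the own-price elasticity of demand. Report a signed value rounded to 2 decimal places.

At the given values, Q = 53630 − 589(83.1) − 0.094(53800) + 281(87.6) = 24242.5.
∂Q/∂P = −589.
E = (-589) × (83.1/24242.5) = -2.0190…

-2.02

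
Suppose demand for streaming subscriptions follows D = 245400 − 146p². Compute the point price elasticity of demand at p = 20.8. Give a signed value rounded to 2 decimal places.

dD/dp = −2·146·p = -6073.6. At p = 20.8, D = 182234.56.
Ed = (dD/dp)·(p/D) = (-6073.6) × (20.8/182234.56) = -0.6932…

-0.69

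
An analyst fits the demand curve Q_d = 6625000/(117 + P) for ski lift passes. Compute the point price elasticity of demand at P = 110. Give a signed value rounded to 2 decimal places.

-0.48

dQ_d/dP = −6625000/(117 + P)² = -128.568. At P = 110, Q_d = 29185.
Ed = (dQ_d/dP)·(P/Q_d) = (-128.568) × (110/29185) = -0.4845…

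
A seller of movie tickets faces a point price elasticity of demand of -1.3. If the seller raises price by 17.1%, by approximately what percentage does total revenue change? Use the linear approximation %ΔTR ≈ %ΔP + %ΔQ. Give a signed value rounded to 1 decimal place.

-5.1%

%ΔQ ≈ Ed × %ΔP = (-1.3) × (+17.1%) = -22.2300%
%ΔTR ≈ %ΔP + %ΔQ = (+17.1%) + (-22.2300%) = -5.1300%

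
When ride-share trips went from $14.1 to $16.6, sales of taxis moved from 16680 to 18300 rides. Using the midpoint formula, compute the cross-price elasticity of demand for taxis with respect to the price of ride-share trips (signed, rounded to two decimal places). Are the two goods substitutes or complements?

0.57; substitutes

%ΔQ_{taxis} = (18300 − 16680)/avg = 1620/17490 = 0.092624…
%ΔP_{ride-share trips} = (16.6 − 14.1)/avg = 2.5/15.35 = 0.162866…
E_cross = (1620/17490) / (2.5/15.35) = 0.5687…
E_cross > 0 ⇒ the goods are substitutes.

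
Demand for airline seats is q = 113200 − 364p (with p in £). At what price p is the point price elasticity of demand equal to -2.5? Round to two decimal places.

Ed = −364p/(113200 − 364p). Set this equal to -2.5:
364p = 2.5·(113200 − 364p) ⇒ 364p(1 + 2.5) = 2.5·113200
p = 2.5·113200 / (364·3.5) = 222.1350…

222.14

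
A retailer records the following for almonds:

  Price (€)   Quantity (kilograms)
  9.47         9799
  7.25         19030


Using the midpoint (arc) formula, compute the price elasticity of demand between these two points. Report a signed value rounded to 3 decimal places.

%ΔQ = (19030 − 9799) / [(9799 + 19030)/2] = 9231/14414.5 = 0.640396…
%ΔP = (7.25 − 9.47) / [(9.47 + 7.25)/2] = -2.22/8.36 = -0.265550…
Arc Ed = %ΔQ / %ΔP = (9231/14414.5) / (-2.22/8.36) = -2.41158…

-2.412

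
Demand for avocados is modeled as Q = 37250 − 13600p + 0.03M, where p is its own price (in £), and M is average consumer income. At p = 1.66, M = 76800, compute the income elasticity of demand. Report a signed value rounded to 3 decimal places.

At the given values, Q = 37250 − 13600(1.66) + 0.03(76800) = 16978.
∂Q/∂M = 0.03.
E = (0.03) × (76800/16978) = 0.13570…

0.136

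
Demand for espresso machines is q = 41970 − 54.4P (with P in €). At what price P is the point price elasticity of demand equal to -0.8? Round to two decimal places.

342.89

Ed = −54.4P/(41970 − 54.4P). Set this equal to -0.8:
54.4P = 0.8·(41970 − 54.4P) ⇒ 54.4P(1 + 0.8) = 0.8·41970
P = 0.8·41970 / (54.4·1.8) = 342.8921…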